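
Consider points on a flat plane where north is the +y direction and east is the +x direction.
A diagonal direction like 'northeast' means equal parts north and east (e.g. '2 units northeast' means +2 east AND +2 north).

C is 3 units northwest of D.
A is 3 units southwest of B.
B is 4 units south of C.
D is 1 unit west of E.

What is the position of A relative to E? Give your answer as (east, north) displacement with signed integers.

Place E at the origin (east=0, north=0).
  D is 1 unit west of E: delta (east=-1, north=+0); D at (east=-1, north=0).
  C is 3 units northwest of D: delta (east=-3, north=+3); C at (east=-4, north=3).
  B is 4 units south of C: delta (east=+0, north=-4); B at (east=-4, north=-1).
  A is 3 units southwest of B: delta (east=-3, north=-3); A at (east=-7, north=-4).
Therefore A relative to E: (east=-7, north=-4).

Answer: A is at (east=-7, north=-4) relative to E.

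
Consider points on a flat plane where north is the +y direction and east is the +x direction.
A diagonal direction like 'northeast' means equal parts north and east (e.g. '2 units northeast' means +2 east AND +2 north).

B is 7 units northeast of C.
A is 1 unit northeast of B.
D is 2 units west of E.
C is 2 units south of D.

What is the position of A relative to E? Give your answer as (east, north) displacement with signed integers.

Place E at the origin (east=0, north=0).
  D is 2 units west of E: delta (east=-2, north=+0); D at (east=-2, north=0).
  C is 2 units south of D: delta (east=+0, north=-2); C at (east=-2, north=-2).
  B is 7 units northeast of C: delta (east=+7, north=+7); B at (east=5, north=5).
  A is 1 unit northeast of B: delta (east=+1, north=+1); A at (east=6, north=6).
Therefore A relative to E: (east=6, north=6).

Answer: A is at (east=6, north=6) relative to E.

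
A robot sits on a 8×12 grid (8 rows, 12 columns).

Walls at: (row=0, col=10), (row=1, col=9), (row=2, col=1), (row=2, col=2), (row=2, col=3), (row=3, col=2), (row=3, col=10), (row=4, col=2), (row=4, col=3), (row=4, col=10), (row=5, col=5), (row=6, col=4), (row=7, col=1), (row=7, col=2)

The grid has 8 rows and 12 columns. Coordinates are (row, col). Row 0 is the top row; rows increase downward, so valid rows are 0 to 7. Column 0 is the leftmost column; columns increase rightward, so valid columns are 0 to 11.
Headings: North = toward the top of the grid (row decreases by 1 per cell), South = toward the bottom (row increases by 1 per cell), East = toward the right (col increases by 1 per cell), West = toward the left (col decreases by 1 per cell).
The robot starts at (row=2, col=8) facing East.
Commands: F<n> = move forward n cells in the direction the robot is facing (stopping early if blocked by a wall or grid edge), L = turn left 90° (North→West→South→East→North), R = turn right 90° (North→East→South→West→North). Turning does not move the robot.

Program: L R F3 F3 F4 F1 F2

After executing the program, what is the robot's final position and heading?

Start: (row=2, col=8), facing East
  L: turn left, now facing North
  R: turn right, now facing East
  F3: move forward 3, now at (row=2, col=11)
  F3: move forward 0/3 (blocked), now at (row=2, col=11)
  F4: move forward 0/4 (blocked), now at (row=2, col=11)
  F1: move forward 0/1 (blocked), now at (row=2, col=11)
  F2: move forward 0/2 (blocked), now at (row=2, col=11)
Final: (row=2, col=11), facing East

Answer: Final position: (row=2, col=11), facing East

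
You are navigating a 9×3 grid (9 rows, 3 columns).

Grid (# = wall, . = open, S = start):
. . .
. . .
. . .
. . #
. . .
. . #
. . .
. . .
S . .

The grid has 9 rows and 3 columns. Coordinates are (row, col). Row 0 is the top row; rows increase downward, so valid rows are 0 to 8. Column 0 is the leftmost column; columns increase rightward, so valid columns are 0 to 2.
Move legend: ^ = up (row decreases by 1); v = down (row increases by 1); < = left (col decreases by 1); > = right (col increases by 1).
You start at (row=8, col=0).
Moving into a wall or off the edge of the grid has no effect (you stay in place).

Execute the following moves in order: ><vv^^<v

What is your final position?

Start: (row=8, col=0)
  > (right): (row=8, col=0) -> (row=8, col=1)
  < (left): (row=8, col=1) -> (row=8, col=0)
  v (down): blocked, stay at (row=8, col=0)
  v (down): blocked, stay at (row=8, col=0)
  ^ (up): (row=8, col=0) -> (row=7, col=0)
  ^ (up): (row=7, col=0) -> (row=6, col=0)
  < (left): blocked, stay at (row=6, col=0)
  v (down): (row=6, col=0) -> (row=7, col=0)
Final: (row=7, col=0)

Answer: Final position: (row=7, col=0)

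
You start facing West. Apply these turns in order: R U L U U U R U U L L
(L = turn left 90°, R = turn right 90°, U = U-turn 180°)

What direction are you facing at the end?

Answer: Final heading: South

Derivation:
Start: West
  R (right (90° clockwise)) -> North
  U (U-turn (180°)) -> South
  L (left (90° counter-clockwise)) -> East
  U (U-turn (180°)) -> West
  U (U-turn (180°)) -> East
  U (U-turn (180°)) -> West
  R (right (90° clockwise)) -> North
  U (U-turn (180°)) -> South
  U (U-turn (180°)) -> North
  L (left (90° counter-clockwise)) -> West
  L (left (90° counter-clockwise)) -> South
Final: South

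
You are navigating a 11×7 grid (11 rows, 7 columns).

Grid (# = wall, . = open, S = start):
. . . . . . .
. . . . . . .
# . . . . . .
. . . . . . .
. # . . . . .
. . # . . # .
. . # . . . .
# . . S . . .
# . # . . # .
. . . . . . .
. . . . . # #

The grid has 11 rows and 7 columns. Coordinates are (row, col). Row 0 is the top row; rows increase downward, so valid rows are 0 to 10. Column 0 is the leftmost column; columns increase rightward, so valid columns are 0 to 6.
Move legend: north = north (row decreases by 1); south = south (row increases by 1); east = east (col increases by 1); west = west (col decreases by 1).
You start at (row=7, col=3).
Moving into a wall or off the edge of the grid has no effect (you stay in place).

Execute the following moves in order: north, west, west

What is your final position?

Start: (row=7, col=3)
  north (north): (row=7, col=3) -> (row=6, col=3)
  west (west): blocked, stay at (row=6, col=3)
  west (west): blocked, stay at (row=6, col=3)
Final: (row=6, col=3)

Answer: Final position: (row=6, col=3)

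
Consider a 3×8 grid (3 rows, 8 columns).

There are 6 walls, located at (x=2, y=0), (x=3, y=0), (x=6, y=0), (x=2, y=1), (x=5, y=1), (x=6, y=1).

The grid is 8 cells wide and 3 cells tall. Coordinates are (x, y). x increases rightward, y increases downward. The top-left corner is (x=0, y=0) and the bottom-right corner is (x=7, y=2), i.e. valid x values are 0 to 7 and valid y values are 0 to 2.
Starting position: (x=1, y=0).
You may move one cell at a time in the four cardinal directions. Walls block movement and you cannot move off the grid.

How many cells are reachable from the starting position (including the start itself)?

BFS flood-fill from (x=1, y=0):
  Distance 0: (x=1, y=0)
  Distance 1: (x=0, y=0), (x=1, y=1)
  Distance 2: (x=0, y=1), (x=1, y=2)
  Distance 3: (x=0, y=2), (x=2, y=2)
  Distance 4: (x=3, y=2)
  Distance 5: (x=3, y=1), (x=4, y=2)
  Distance 6: (x=4, y=1), (x=5, y=2)
  Distance 7: (x=4, y=0), (x=6, y=2)
  Distance 8: (x=5, y=0), (x=7, y=2)
  Distance 9: (x=7, y=1)
  Distance 10: (x=7, y=0)
Total reachable: 18 (grid has 18 open cells total)

Answer: Reachable cells: 18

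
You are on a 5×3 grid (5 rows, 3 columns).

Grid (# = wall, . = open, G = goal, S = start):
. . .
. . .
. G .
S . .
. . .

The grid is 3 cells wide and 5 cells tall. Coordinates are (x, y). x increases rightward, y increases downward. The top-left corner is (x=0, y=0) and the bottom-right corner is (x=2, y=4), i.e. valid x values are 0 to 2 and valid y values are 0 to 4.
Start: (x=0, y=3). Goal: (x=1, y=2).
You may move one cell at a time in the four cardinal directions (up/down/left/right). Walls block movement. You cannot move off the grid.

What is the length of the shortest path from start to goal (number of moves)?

BFS from (x=0, y=3) until reaching (x=1, y=2):
  Distance 0: (x=0, y=3)
  Distance 1: (x=0, y=2), (x=1, y=3), (x=0, y=4)
  Distance 2: (x=0, y=1), (x=1, y=2), (x=2, y=3), (x=1, y=4)  <- goal reached here
One shortest path (2 moves): (x=0, y=3) -> (x=1, y=3) -> (x=1, y=2)

Answer: Shortest path length: 2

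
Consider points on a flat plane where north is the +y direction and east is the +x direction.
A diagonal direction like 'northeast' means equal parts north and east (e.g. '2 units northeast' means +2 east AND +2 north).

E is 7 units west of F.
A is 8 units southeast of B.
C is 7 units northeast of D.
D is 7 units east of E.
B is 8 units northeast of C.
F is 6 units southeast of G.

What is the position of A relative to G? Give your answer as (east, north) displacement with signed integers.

Answer: A is at (east=29, north=1) relative to G.

Derivation:
Place G at the origin (east=0, north=0).
  F is 6 units southeast of G: delta (east=+6, north=-6); F at (east=6, north=-6).
  E is 7 units west of F: delta (east=-7, north=+0); E at (east=-1, north=-6).
  D is 7 units east of E: delta (east=+7, north=+0); D at (east=6, north=-6).
  C is 7 units northeast of D: delta (east=+7, north=+7); C at (east=13, north=1).
  B is 8 units northeast of C: delta (east=+8, north=+8); B at (east=21, north=9).
  A is 8 units southeast of B: delta (east=+8, north=-8); A at (east=29, north=1).
Therefore A relative to G: (east=29, north=1).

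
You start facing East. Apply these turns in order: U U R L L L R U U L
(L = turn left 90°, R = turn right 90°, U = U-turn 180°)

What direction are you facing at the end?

Start: East
  U (U-turn (180°)) -> West
  U (U-turn (180°)) -> East
  R (right (90° clockwise)) -> South
  L (left (90° counter-clockwise)) -> East
  L (left (90° counter-clockwise)) -> North
  L (left (90° counter-clockwise)) -> West
  R (right (90° clockwise)) -> North
  U (U-turn (180°)) -> South
  U (U-turn (180°)) -> North
  L (left (90° counter-clockwise)) -> West
Final: West

Answer: Final heading: West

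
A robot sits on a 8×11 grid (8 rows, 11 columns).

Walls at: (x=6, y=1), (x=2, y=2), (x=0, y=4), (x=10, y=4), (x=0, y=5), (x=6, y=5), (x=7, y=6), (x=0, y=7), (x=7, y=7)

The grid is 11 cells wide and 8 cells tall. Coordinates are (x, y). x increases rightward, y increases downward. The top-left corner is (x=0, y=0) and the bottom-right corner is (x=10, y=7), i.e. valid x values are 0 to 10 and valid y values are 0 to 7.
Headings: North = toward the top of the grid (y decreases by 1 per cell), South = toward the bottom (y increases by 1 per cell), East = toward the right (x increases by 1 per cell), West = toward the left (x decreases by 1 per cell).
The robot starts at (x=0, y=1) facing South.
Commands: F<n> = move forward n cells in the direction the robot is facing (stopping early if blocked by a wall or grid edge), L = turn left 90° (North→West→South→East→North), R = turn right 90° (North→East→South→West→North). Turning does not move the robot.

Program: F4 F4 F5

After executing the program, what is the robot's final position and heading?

Start: (x=0, y=1), facing South
  F4: move forward 2/4 (blocked), now at (x=0, y=3)
  F4: move forward 0/4 (blocked), now at (x=0, y=3)
  F5: move forward 0/5 (blocked), now at (x=0, y=3)
Final: (x=0, y=3), facing South

Answer: Final position: (x=0, y=3), facing South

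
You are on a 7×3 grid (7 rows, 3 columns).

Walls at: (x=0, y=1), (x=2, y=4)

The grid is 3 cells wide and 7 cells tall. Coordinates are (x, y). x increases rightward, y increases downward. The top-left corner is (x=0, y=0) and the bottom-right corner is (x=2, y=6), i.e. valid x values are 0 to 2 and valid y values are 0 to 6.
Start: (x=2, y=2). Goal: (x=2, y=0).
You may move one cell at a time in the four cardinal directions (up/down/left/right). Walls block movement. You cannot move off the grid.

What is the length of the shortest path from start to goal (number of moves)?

BFS from (x=2, y=2) until reaching (x=2, y=0):
  Distance 0: (x=2, y=2)
  Distance 1: (x=2, y=1), (x=1, y=2), (x=2, y=3)
  Distance 2: (x=2, y=0), (x=1, y=1), (x=0, y=2), (x=1, y=3)  <- goal reached here
One shortest path (2 moves): (x=2, y=2) -> (x=2, y=1) -> (x=2, y=0)

Answer: Shortest path length: 2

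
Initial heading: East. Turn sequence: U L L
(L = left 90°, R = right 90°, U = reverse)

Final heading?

Start: East
  U (U-turn (180°)) -> West
  L (left (90° counter-clockwise)) -> South
  L (left (90° counter-clockwise)) -> East
Final: East

Answer: Final heading: East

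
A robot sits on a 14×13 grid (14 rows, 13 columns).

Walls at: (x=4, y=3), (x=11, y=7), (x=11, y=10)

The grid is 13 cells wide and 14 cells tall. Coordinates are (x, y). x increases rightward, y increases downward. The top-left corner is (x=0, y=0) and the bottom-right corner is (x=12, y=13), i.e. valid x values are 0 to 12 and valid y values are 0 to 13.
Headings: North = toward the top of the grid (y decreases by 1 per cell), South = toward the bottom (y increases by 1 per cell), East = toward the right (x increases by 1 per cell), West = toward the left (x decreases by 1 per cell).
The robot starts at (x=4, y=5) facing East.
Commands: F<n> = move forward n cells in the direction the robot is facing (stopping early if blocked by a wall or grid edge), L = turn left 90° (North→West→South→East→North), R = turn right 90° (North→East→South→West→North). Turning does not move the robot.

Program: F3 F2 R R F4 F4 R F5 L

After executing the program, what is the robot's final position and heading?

Answer: Final position: (x=1, y=0), facing West

Derivation:
Start: (x=4, y=5), facing East
  F3: move forward 3, now at (x=7, y=5)
  F2: move forward 2, now at (x=9, y=5)
  R: turn right, now facing South
  R: turn right, now facing West
  F4: move forward 4, now at (x=5, y=5)
  F4: move forward 4, now at (x=1, y=5)
  R: turn right, now facing North
  F5: move forward 5, now at (x=1, y=0)
  L: turn left, now facing West
Final: (x=1, y=0), facing West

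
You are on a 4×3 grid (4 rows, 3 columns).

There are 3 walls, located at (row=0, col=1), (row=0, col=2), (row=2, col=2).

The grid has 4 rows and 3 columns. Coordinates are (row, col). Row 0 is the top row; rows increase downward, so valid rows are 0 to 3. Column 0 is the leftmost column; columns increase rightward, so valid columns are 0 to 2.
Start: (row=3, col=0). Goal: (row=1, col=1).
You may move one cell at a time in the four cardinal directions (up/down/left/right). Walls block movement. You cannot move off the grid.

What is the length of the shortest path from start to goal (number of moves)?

Answer: Shortest path length: 3

Derivation:
BFS from (row=3, col=0) until reaching (row=1, col=1):
  Distance 0: (row=3, col=0)
  Distance 1: (row=2, col=0), (row=3, col=1)
  Distance 2: (row=1, col=0), (row=2, col=1), (row=3, col=2)
  Distance 3: (row=0, col=0), (row=1, col=1)  <- goal reached here
One shortest path (3 moves): (row=3, col=0) -> (row=3, col=1) -> (row=2, col=1) -> (row=1, col=1)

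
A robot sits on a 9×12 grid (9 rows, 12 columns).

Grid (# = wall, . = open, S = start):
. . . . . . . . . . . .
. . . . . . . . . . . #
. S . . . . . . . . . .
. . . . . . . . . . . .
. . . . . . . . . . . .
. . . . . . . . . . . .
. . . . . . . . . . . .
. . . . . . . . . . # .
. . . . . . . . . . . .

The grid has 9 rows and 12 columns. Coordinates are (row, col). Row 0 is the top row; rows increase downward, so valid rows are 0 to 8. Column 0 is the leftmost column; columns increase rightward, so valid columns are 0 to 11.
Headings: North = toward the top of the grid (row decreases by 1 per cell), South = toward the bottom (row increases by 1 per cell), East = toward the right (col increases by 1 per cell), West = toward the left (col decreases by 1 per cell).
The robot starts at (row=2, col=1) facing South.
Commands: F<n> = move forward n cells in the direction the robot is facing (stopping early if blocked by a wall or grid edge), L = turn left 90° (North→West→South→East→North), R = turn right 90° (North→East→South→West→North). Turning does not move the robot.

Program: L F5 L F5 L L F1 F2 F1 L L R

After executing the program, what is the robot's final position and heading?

Start: (row=2, col=1), facing South
  L: turn left, now facing East
  F5: move forward 5, now at (row=2, col=6)
  L: turn left, now facing North
  F5: move forward 2/5 (blocked), now at (row=0, col=6)
  L: turn left, now facing West
  L: turn left, now facing South
  F1: move forward 1, now at (row=1, col=6)
  F2: move forward 2, now at (row=3, col=6)
  F1: move forward 1, now at (row=4, col=6)
  L: turn left, now facing East
  L: turn left, now facing North
  R: turn right, now facing East
Final: (row=4, col=6), facing East

Answer: Final position: (row=4, col=6), facing East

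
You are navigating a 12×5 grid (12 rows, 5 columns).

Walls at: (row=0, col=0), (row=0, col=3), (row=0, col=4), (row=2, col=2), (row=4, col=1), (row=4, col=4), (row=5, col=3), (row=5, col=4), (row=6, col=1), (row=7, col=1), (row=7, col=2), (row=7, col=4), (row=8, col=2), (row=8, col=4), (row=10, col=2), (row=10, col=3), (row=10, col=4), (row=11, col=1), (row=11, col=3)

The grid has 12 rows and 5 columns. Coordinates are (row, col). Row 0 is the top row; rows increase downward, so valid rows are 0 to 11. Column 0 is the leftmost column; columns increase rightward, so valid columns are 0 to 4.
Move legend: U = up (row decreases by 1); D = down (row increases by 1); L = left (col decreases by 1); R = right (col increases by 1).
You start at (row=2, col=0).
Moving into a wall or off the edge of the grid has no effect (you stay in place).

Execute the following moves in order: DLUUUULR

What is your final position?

Answer: Final position: (row=1, col=1)

Derivation:
Start: (row=2, col=0)
  D (down): (row=2, col=0) -> (row=3, col=0)
  L (left): blocked, stay at (row=3, col=0)
  U (up): (row=3, col=0) -> (row=2, col=0)
  U (up): (row=2, col=0) -> (row=1, col=0)
  U (up): blocked, stay at (row=1, col=0)
  U (up): blocked, stay at (row=1, col=0)
  L (left): blocked, stay at (row=1, col=0)
  R (right): (row=1, col=0) -> (row=1, col=1)
Final: (row=1, col=1)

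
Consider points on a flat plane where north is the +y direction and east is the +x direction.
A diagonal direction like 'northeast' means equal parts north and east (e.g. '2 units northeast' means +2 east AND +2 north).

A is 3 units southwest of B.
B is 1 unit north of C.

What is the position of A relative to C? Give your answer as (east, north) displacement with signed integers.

Answer: A is at (east=-3, north=-2) relative to C.

Derivation:
Place C at the origin (east=0, north=0).
  B is 1 unit north of C: delta (east=+0, north=+1); B at (east=0, north=1).
  A is 3 units southwest of B: delta (east=-3, north=-3); A at (east=-3, north=-2).
Therefore A relative to C: (east=-3, north=-2).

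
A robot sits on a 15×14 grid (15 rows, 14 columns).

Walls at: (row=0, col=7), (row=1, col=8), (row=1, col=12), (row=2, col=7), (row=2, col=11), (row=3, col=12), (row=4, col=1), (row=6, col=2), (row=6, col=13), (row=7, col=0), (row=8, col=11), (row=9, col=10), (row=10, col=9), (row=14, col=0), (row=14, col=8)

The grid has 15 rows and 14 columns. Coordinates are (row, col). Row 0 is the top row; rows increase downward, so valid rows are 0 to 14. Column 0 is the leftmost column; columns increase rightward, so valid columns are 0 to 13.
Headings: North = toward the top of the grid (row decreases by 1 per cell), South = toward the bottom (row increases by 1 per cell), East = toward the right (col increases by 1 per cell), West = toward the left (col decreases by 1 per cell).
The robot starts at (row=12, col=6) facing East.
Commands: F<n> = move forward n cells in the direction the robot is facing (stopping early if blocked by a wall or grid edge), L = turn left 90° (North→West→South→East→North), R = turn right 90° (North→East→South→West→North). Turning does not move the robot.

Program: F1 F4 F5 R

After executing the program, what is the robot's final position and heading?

Answer: Final position: (row=12, col=13), facing South

Derivation:
Start: (row=12, col=6), facing East
  F1: move forward 1, now at (row=12, col=7)
  F4: move forward 4, now at (row=12, col=11)
  F5: move forward 2/5 (blocked), now at (row=12, col=13)
  R: turn right, now facing South
Final: (row=12, col=13), facing South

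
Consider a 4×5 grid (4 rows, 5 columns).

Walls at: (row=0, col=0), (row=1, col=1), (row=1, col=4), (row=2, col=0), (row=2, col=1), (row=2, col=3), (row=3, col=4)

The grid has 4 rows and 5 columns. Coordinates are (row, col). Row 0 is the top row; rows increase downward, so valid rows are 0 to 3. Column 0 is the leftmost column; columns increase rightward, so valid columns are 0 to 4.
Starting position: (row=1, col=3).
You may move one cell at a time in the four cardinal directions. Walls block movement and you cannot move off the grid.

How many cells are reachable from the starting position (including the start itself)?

Answer: Reachable cells: 11

Derivation:
BFS flood-fill from (row=1, col=3):
  Distance 0: (row=1, col=3)
  Distance 1: (row=0, col=3), (row=1, col=2)
  Distance 2: (row=0, col=2), (row=0, col=4), (row=2, col=2)
  Distance 3: (row=0, col=1), (row=3, col=2)
  Distance 4: (row=3, col=1), (row=3, col=3)
  Distance 5: (row=3, col=0)
Total reachable: 11 (grid has 13 open cells total)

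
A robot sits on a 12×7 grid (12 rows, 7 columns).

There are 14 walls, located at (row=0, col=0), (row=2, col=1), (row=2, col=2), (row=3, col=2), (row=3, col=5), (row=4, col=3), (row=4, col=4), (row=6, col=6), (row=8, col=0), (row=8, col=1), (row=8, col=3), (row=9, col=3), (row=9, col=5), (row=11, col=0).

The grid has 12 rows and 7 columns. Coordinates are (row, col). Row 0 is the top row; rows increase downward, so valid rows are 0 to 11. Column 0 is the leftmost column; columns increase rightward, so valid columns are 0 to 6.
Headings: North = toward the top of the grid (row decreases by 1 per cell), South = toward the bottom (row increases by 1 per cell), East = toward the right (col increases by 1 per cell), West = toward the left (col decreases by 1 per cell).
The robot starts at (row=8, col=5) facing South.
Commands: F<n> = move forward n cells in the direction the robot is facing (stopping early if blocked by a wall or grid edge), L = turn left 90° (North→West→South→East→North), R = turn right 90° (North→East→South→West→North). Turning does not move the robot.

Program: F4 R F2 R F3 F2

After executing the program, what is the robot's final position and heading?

Start: (row=8, col=5), facing South
  F4: move forward 0/4 (blocked), now at (row=8, col=5)
  R: turn right, now facing West
  F2: move forward 1/2 (blocked), now at (row=8, col=4)
  R: turn right, now facing North
  F3: move forward 3, now at (row=5, col=4)
  F2: move forward 0/2 (blocked), now at (row=5, col=4)
Final: (row=5, col=4), facing North

Answer: Final position: (row=5, col=4), facing North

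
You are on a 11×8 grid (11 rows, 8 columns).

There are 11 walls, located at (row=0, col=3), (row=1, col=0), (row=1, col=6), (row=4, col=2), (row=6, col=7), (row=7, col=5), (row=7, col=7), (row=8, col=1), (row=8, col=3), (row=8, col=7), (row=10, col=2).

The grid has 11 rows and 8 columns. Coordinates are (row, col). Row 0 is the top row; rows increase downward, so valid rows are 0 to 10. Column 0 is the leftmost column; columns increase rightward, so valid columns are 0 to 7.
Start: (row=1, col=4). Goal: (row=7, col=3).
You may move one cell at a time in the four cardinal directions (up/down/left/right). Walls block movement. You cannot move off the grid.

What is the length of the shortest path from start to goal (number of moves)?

Answer: Shortest path length: 7

Derivation:
BFS from (row=1, col=4) until reaching (row=7, col=3):
  Distance 0: (row=1, col=4)
  Distance 1: (row=0, col=4), (row=1, col=3), (row=1, col=5), (row=2, col=4)
  Distance 2: (row=0, col=5), (row=1, col=2), (row=2, col=3), (row=2, col=5), (row=3, col=4)
  Distance 3: (row=0, col=2), (row=0, col=6), (row=1, col=1), (row=2, col=2), (row=2, col=6), (row=3, col=3), (row=3, col=5), (row=4, col=4)
  Distance 4: (row=0, col=1), (row=0, col=7), (row=2, col=1), (row=2, col=7), (row=3, col=2), (row=3, col=6), (row=4, col=3), (row=4, col=5), (row=5, col=4)
  Distance 5: (row=0, col=0), (row=1, col=7), (row=2, col=0), (row=3, col=1), (row=3, col=7), (row=4, col=6), (row=5, col=3), (row=5, col=5), (row=6, col=4)
  Distance 6: (row=3, col=0), (row=4, col=1), (row=4, col=7), (row=5, col=2), (row=5, col=6), (row=6, col=3), (row=6, col=5), (row=7, col=4)
  Distance 7: (row=4, col=0), (row=5, col=1), (row=5, col=7), (row=6, col=2), (row=6, col=6), (row=7, col=3), (row=8, col=4)  <- goal reached here
One shortest path (7 moves): (row=1, col=4) -> (row=1, col=3) -> (row=2, col=3) -> (row=3, col=3) -> (row=4, col=3) -> (row=5, col=3) -> (row=6, col=3) -> (row=7, col=3)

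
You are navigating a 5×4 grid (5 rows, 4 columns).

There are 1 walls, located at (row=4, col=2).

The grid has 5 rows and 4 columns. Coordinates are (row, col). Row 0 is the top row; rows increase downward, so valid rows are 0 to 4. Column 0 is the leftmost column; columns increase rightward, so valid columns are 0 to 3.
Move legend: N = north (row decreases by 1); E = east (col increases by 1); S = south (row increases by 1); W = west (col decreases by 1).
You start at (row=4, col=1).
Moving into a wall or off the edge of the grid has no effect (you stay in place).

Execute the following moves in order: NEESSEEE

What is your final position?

Answer: Final position: (row=4, col=3)

Derivation:
Start: (row=4, col=1)
  N (north): (row=4, col=1) -> (row=3, col=1)
  E (east): (row=3, col=1) -> (row=3, col=2)
  E (east): (row=3, col=2) -> (row=3, col=3)
  S (south): (row=3, col=3) -> (row=4, col=3)
  S (south): blocked, stay at (row=4, col=3)
  [×3]E (east): blocked, stay at (row=4, col=3)
Final: (row=4, col=3)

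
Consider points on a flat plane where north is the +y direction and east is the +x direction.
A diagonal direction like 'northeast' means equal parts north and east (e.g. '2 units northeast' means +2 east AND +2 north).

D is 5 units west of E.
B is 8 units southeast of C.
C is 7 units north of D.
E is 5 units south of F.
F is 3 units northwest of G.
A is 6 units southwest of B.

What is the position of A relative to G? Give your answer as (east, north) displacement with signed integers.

Place G at the origin (east=0, north=0).
  F is 3 units northwest of G: delta (east=-3, north=+3); F at (east=-3, north=3).
  E is 5 units south of F: delta (east=+0, north=-5); E at (east=-3, north=-2).
  D is 5 units west of E: delta (east=-5, north=+0); D at (east=-8, north=-2).
  C is 7 units north of D: delta (east=+0, north=+7); C at (east=-8, north=5).
  B is 8 units southeast of C: delta (east=+8, north=-8); B at (east=0, north=-3).
  A is 6 units southwest of B: delta (east=-6, north=-6); A at (east=-6, north=-9).
Therefore A relative to G: (east=-6, north=-9).

Answer: A is at (east=-6, north=-9) relative to G.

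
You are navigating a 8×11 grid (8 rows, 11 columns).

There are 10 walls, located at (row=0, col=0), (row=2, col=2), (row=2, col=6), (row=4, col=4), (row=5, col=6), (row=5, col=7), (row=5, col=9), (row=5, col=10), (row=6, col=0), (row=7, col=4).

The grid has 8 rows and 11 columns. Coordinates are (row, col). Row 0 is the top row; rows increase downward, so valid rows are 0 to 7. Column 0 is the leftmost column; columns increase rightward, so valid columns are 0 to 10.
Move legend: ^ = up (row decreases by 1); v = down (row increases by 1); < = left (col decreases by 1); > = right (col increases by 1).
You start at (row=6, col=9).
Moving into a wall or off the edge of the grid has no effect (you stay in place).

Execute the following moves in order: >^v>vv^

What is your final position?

Start: (row=6, col=9)
  > (right): (row=6, col=9) -> (row=6, col=10)
  ^ (up): blocked, stay at (row=6, col=10)
  v (down): (row=6, col=10) -> (row=7, col=10)
  > (right): blocked, stay at (row=7, col=10)
  v (down): blocked, stay at (row=7, col=10)
  v (down): blocked, stay at (row=7, col=10)
  ^ (up): (row=7, col=10) -> (row=6, col=10)
Final: (row=6, col=10)

Answer: Final position: (row=6, col=10)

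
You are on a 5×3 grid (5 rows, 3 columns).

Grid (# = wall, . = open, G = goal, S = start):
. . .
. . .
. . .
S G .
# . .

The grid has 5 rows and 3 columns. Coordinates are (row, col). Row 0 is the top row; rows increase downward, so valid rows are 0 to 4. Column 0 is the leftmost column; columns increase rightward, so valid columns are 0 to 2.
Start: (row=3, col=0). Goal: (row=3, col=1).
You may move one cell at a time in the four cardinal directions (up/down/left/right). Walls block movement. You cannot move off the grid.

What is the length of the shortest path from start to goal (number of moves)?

BFS from (row=3, col=0) until reaching (row=3, col=1):
  Distance 0: (row=3, col=0)
  Distance 1: (row=2, col=0), (row=3, col=1)  <- goal reached here
One shortest path (1 moves): (row=3, col=0) -> (row=3, col=1)

Answer: Shortest path length: 1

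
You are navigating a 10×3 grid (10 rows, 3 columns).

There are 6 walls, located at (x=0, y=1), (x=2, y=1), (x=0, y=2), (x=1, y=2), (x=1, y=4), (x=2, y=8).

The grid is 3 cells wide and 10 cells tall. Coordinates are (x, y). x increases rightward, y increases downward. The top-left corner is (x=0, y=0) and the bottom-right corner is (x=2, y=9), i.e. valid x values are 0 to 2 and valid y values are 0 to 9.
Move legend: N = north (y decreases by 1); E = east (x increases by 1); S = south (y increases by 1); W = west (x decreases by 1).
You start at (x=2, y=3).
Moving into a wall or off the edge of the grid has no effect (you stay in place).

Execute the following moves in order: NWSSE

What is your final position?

Start: (x=2, y=3)
  N (north): (x=2, y=3) -> (x=2, y=2)
  W (west): blocked, stay at (x=2, y=2)
  S (south): (x=2, y=2) -> (x=2, y=3)
  S (south): (x=2, y=3) -> (x=2, y=4)
  E (east): blocked, stay at (x=2, y=4)
Final: (x=2, y=4)

Answer: Final position: (x=2, y=4)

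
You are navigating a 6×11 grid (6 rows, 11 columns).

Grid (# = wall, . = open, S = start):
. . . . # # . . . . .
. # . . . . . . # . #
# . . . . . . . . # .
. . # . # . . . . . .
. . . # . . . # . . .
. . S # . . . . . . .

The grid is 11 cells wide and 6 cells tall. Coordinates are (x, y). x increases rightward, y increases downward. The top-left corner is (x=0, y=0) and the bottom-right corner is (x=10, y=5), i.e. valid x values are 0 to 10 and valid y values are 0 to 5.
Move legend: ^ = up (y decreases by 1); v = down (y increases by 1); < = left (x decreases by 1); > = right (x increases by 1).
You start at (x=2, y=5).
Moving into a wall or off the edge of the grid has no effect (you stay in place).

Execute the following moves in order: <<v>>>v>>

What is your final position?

Start: (x=2, y=5)
  < (left): (x=2, y=5) -> (x=1, y=5)
  < (left): (x=1, y=5) -> (x=0, y=5)
  v (down): blocked, stay at (x=0, y=5)
  > (right): (x=0, y=5) -> (x=1, y=5)
  > (right): (x=1, y=5) -> (x=2, y=5)
  > (right): blocked, stay at (x=2, y=5)
  v (down): blocked, stay at (x=2, y=5)
  > (right): blocked, stay at (x=2, y=5)
  > (right): blocked, stay at (x=2, y=5)
Final: (x=2, y=5)

Answer: Final position: (x=2, y=5)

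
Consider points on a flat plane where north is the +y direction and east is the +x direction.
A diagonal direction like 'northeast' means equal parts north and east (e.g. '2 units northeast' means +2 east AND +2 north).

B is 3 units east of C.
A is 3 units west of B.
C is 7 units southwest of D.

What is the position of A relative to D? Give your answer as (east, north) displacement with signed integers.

Place D at the origin (east=0, north=0).
  C is 7 units southwest of D: delta (east=-7, north=-7); C at (east=-7, north=-7).
  B is 3 units east of C: delta (east=+3, north=+0); B at (east=-4, north=-7).
  A is 3 units west of B: delta (east=-3, north=+0); A at (east=-7, north=-7).
Therefore A relative to D: (east=-7, north=-7).

Answer: A is at (east=-7, north=-7) relative to D.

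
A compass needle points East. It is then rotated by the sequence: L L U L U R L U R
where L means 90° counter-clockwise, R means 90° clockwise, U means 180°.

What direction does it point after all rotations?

Start: East
  L (left (90° counter-clockwise)) -> North
  L (left (90° counter-clockwise)) -> West
  U (U-turn (180°)) -> East
  L (left (90° counter-clockwise)) -> North
  U (U-turn (180°)) -> South
  R (right (90° clockwise)) -> West
  L (left (90° counter-clockwise)) -> South
  U (U-turn (180°)) -> North
  R (right (90° clockwise)) -> East
Final: East

Answer: Final heading: East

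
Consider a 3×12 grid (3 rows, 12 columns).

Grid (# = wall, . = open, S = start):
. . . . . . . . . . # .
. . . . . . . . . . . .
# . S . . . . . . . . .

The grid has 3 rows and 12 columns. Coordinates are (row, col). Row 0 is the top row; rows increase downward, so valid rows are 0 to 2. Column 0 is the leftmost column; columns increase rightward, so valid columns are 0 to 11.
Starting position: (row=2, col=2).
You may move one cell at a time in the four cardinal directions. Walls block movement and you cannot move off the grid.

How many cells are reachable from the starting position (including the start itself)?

BFS flood-fill from (row=2, col=2):
  Distance 0: (row=2, col=2)
  Distance 1: (row=1, col=2), (row=2, col=1), (row=2, col=3)
  Distance 2: (row=0, col=2), (row=1, col=1), (row=1, col=3), (row=2, col=4)
  Distance 3: (row=0, col=1), (row=0, col=3), (row=1, col=0), (row=1, col=4), (row=2, col=5)
  Distance 4: (row=0, col=0), (row=0, col=4), (row=1, col=5), (row=2, col=6)
  Distance 5: (row=0, col=5), (row=1, col=6), (row=2, col=7)
  Distance 6: (row=0, col=6), (row=1, col=7), (row=2, col=8)
  Distance 7: (row=0, col=7), (row=1, col=8), (row=2, col=9)
  Distance 8: (row=0, col=8), (row=1, col=9), (row=2, col=10)
  Distance 9: (row=0, col=9), (row=1, col=10), (row=2, col=11)
  Distance 10: (row=1, col=11)
  Distance 11: (row=0, col=11)
Total reachable: 34 (grid has 34 open cells total)

Answer: Reachable cells: 34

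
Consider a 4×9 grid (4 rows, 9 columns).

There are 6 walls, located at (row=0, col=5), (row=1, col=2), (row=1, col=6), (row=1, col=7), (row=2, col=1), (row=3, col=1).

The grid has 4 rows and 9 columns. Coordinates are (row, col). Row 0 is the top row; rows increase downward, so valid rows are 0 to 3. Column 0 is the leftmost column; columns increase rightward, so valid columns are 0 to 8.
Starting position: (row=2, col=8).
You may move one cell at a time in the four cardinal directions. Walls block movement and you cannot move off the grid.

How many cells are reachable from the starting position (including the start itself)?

Answer: Reachable cells: 30

Derivation:
BFS flood-fill from (row=2, col=8):
  Distance 0: (row=2, col=8)
  Distance 1: (row=1, col=8), (row=2, col=7), (row=3, col=8)
  Distance 2: (row=0, col=8), (row=2, col=6), (row=3, col=7)
  Distance 3: (row=0, col=7), (row=2, col=5), (row=3, col=6)
  Distance 4: (row=0, col=6), (row=1, col=5), (row=2, col=4), (row=3, col=5)
  Distance 5: (row=1, col=4), (row=2, col=3), (row=3, col=4)
  Distance 6: (row=0, col=4), (row=1, col=3), (row=2, col=2), (row=3, col=3)
  Distance 7: (row=0, col=3), (row=3, col=2)
  Distance 8: (row=0, col=2)
  Distance 9: (row=0, col=1)
  Distance 10: (row=0, col=0), (row=1, col=1)
  Distance 11: (row=1, col=0)
  Distance 12: (row=2, col=0)
  Distance 13: (row=3, col=0)
Total reachable: 30 (grid has 30 open cells total)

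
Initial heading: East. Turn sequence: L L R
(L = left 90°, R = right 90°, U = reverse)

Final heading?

Start: East
  L (left (90° counter-clockwise)) -> North
  L (left (90° counter-clockwise)) -> West
  R (right (90° clockwise)) -> North
Final: North

Answer: Final heading: North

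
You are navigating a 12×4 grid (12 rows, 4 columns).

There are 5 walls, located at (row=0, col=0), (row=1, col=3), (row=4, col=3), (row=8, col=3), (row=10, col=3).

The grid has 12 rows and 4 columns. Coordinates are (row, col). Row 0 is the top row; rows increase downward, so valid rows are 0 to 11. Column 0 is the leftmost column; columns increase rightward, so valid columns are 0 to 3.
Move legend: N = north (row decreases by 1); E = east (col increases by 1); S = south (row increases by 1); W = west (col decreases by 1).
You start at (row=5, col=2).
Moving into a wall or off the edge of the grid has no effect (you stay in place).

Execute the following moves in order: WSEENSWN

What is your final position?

Start: (row=5, col=2)
  W (west): (row=5, col=2) -> (row=5, col=1)
  S (south): (row=5, col=1) -> (row=6, col=1)
  E (east): (row=6, col=1) -> (row=6, col=2)
  E (east): (row=6, col=2) -> (row=6, col=3)
  N (north): (row=6, col=3) -> (row=5, col=3)
  S (south): (row=5, col=3) -> (row=6, col=3)
  W (west): (row=6, col=3) -> (row=6, col=2)
  N (north): (row=6, col=2) -> (row=5, col=2)
Final: (row=5, col=2)

Answer: Final position: (row=5, col=2)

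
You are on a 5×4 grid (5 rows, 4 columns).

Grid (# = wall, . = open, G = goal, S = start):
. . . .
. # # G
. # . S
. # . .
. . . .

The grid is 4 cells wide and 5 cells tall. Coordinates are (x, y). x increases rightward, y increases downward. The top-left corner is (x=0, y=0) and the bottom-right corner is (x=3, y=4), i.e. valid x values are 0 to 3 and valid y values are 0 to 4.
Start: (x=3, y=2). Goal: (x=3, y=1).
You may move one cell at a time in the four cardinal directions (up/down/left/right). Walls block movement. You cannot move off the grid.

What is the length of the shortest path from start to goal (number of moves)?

Answer: Shortest path length: 1

Derivation:
BFS from (x=3, y=2) until reaching (x=3, y=1):
  Distance 0: (x=3, y=2)
  Distance 1: (x=3, y=1), (x=2, y=2), (x=3, y=3)  <- goal reached here
One shortest path (1 moves): (x=3, y=2) -> (x=3, y=1)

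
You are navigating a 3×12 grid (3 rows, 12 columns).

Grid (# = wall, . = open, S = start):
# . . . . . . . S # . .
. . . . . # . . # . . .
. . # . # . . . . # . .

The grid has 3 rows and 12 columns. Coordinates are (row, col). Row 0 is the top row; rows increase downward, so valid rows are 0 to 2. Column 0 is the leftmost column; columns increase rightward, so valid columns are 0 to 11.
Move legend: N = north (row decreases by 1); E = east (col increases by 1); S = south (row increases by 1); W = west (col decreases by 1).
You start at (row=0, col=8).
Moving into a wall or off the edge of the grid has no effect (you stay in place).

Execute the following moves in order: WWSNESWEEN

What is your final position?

Answer: Final position: (row=0, col=7)

Derivation:
Start: (row=0, col=8)
  W (west): (row=0, col=8) -> (row=0, col=7)
  W (west): (row=0, col=7) -> (row=0, col=6)
  S (south): (row=0, col=6) -> (row=1, col=6)
  N (north): (row=1, col=6) -> (row=0, col=6)
  E (east): (row=0, col=6) -> (row=0, col=7)
  S (south): (row=0, col=7) -> (row=1, col=7)
  W (west): (row=1, col=7) -> (row=1, col=6)
  E (east): (row=1, col=6) -> (row=1, col=7)
  E (east): blocked, stay at (row=1, col=7)
  N (north): (row=1, col=7) -> (row=0, col=7)
Final: (row=0, col=7)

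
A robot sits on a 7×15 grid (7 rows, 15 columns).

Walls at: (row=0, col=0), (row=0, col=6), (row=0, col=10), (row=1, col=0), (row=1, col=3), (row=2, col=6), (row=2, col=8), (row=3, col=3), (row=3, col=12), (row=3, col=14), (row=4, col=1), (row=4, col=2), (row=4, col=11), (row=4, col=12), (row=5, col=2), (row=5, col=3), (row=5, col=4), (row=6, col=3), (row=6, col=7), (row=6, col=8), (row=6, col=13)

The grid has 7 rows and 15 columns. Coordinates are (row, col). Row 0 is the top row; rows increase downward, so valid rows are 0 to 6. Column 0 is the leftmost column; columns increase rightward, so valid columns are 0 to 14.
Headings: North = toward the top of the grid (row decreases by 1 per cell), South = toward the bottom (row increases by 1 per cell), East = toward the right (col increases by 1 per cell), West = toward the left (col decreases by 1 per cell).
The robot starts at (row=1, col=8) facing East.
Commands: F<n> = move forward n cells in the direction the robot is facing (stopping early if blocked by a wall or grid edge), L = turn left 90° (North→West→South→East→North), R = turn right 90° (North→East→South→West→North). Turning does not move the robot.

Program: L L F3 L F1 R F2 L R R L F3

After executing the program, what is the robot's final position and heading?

Answer: Final position: (row=2, col=0), facing West

Derivation:
Start: (row=1, col=8), facing East
  L: turn left, now facing North
  L: turn left, now facing West
  F3: move forward 3, now at (row=1, col=5)
  L: turn left, now facing South
  F1: move forward 1, now at (row=2, col=5)
  R: turn right, now facing West
  F2: move forward 2, now at (row=2, col=3)
  L: turn left, now facing South
  R: turn right, now facing West
  R: turn right, now facing North
  L: turn left, now facing West
  F3: move forward 3, now at (row=2, col=0)
Final: (row=2, col=0), facing West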